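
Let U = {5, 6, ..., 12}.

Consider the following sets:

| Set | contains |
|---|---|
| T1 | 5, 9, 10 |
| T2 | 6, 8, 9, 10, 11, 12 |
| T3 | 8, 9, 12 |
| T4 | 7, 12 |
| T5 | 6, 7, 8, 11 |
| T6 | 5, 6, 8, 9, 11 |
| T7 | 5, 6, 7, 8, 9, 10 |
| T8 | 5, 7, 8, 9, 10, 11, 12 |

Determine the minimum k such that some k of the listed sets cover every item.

2

T2 and T7 together: T2 ∪ T7 = {5, 6, 7, 8, 9, 10, 11, 12} — every item is covered.
No single set has all 8 items (the largest, T8, has 7), so 2 is optimal.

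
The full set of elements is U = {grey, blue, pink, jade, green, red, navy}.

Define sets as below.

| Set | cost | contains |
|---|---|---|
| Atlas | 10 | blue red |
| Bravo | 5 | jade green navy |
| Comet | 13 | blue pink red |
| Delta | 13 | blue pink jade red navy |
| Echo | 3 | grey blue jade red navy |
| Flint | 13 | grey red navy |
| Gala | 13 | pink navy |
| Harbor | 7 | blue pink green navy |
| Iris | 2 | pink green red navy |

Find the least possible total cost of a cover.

5

Echo, Iris together cover every element (Echo ∪ Iris = {grey, blue, pink, jade, green, red, navy}); total cost 3 + 2 = 5.
No covering selection has total cost below 5.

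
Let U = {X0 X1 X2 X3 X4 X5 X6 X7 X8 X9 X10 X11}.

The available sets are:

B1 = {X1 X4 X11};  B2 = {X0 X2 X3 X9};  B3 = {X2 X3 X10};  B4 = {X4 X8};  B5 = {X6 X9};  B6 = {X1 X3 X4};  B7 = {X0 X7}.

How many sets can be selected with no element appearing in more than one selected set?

4

B1, B3, B5, B7 are pairwise disjoint (B1={X1,X4,X11}; B3={X2,X3,X10}; B5={X6,X9}; B7={X0,X7}).
Every remaining set overlaps one of these, and no 5 of the listed sets are pairwise disjoint, so 4 is the maximum.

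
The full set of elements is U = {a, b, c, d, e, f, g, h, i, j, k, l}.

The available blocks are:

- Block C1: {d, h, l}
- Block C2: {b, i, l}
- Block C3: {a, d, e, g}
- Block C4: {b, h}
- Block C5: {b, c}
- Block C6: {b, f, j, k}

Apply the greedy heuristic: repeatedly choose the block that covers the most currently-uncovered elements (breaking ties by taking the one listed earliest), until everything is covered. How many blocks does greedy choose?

Greedy: pick C3 (covers 4 new) → pick C6 (covers 4 new) → pick C1 (covers 2 new) → pick C2 (covers 1 new) → pick C5 (covers 1 new). Total picks: 5.

5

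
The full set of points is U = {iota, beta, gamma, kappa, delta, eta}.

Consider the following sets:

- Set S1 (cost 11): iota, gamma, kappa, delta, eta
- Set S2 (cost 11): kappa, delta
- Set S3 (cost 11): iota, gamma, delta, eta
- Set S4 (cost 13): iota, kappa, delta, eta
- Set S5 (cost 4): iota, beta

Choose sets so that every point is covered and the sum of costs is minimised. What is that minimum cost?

S1, S5 together cover every point (S1 ∪ S5 = {iota, beta, gamma, kappa, delta, eta}); total cost 11 + 4 = 15.
No covering selection has total cost below 15.

15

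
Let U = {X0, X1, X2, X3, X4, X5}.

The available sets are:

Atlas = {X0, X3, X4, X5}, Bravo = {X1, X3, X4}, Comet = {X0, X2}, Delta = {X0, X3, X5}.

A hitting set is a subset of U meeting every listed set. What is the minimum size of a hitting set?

2

H = {X2, X3} meets every set (each contains at least one member of H), and |H| = 2.
The sets Bravo, Comet are pairwise disjoint, so any hitting set needs a separate element for each — at least 2. Hence 2 is optimal.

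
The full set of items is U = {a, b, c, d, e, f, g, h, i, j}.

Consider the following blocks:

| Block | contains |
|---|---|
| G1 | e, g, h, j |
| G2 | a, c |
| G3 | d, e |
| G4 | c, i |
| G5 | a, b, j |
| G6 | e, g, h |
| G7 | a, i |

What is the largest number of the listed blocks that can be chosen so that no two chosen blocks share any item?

3

G4, G5, G6 are pairwise disjoint (G4={c,i}; G5={a,b,j}; G6={e,g,h}).
Every remaining block overlaps one of these, and no 4 of the listed blocks are pairwise disjoint, so 3 is the maximum.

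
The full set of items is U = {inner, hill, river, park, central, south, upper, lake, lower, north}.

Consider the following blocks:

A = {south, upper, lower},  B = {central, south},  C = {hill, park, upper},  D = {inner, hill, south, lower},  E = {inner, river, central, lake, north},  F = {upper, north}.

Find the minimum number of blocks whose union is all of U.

3

Take {C, D, E}. Their union is {inner, hill, river, park, central, south, upper, lake, lower, north}, which is all 10 items.
Only E contains river, so E is forced; the remaining 5 items need at least 2 more blocks (each remaining block adds at most 3) — so at least 3 blocks are needed, and 3 is optimal.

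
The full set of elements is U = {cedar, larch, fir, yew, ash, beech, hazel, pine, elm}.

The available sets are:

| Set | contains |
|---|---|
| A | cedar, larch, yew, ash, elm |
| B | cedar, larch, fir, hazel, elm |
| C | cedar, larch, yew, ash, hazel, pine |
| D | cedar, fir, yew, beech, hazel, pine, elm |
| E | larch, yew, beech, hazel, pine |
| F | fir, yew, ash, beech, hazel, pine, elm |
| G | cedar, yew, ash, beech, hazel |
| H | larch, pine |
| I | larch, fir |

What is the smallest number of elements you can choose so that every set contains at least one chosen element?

2

Take T = {larch, hazel}. Each listed set contains at least one of these, so T is a hitting set of size 2.
The sets G, I are pairwise disjoint, so any hitting set needs a separate element for each — at least 2. Hence 2 is optimal.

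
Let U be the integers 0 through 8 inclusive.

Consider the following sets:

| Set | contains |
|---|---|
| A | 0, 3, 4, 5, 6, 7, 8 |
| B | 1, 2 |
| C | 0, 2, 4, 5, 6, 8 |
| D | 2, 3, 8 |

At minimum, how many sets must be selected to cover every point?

2

A and B together: A ∪ B = {0, 1, 2, 3, 4, 5, 6, 7, 8} — every point is covered.
No single set has all 9 points (the largest, A, has 7), so 2 is optimal.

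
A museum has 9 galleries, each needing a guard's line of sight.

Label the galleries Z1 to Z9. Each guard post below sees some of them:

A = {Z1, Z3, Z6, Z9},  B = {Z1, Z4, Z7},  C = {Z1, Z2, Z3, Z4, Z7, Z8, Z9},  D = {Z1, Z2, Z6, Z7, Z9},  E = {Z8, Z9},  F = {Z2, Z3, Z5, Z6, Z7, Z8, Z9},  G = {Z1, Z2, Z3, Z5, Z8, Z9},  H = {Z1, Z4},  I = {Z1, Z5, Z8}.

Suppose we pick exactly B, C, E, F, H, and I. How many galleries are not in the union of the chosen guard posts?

0

Union of B, C, E, F, H, I = {Z1, Z2, Z3, Z4, Z5, Z6, Z7, Z8, Z9} — that's every gallery, so 0 are uncovered.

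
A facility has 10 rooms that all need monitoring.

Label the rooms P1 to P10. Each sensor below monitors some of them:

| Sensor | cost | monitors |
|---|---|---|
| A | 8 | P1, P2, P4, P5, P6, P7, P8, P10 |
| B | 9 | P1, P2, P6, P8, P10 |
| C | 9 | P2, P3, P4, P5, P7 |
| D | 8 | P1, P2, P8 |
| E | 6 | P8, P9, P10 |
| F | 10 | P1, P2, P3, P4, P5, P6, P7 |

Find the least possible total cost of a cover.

E, F together cover every room (E ∪ F = {P1, P2, P3, P4, P5, P6, P7, P8, P9, P10}); total cost 6 + 10 = 16.
The greedy pick A, E, C costs 23; no covering selection beats 16.

16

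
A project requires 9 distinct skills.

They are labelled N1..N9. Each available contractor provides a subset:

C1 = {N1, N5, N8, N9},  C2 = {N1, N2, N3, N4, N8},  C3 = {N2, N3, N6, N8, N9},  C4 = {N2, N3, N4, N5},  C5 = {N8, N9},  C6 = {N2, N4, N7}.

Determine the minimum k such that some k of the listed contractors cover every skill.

C1 and C3 and C6 together: C1 ∪ C3 ∪ C6 = {N1, N2, N3, N4, N5, N6, N7, N8, N9} — every skill is covered.
Only C3 contains N6, so C3 is forced; the remaining 4 skills need at least 2 more contractors (each remaining contractor adds at most 2) — so at least 3 contractors are needed, and 3 is optimal.

3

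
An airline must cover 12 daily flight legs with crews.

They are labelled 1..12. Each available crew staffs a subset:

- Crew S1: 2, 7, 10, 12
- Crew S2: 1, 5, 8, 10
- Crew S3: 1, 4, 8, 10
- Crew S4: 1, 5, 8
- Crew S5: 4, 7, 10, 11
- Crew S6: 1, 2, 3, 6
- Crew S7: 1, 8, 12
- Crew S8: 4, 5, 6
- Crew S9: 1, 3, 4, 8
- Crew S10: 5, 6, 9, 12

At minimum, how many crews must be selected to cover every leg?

S2 and S5 and S6 and S10 together: S2 ∪ S5 ∪ S6 ∪ S10 = {1, 2, 3, 4, 5, 6, 7, 8, 9, 10, 11, 12} — every leg is covered.
No 3 of the 10 crews cover everything (all 120 combinations miss at least one leg), so 4 is optimal.

4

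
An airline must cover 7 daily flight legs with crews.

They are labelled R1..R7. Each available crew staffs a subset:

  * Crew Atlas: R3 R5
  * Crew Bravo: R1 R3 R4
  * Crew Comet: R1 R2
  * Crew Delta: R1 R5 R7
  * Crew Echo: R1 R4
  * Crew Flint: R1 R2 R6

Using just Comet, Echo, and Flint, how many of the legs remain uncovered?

Union of Comet, Echo, Flint = {R1, R2, R4, R6}.
Not covered: R3, R5, R7 — 3 legs.

3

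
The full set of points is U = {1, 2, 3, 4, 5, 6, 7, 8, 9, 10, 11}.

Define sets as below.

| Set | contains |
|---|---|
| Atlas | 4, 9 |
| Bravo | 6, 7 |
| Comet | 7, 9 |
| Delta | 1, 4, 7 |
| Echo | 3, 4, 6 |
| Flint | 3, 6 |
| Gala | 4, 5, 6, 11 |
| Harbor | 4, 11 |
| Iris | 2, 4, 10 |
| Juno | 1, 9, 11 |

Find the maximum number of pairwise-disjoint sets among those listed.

Bravo, Iris, Juno are pairwise disjoint (Bravo={6,7}; Iris={2,4,10}; Juno={1,9,11}).
Every remaining set overlaps one of these, and no 4 of the listed sets are pairwise disjoint, so 3 is the maximum.

3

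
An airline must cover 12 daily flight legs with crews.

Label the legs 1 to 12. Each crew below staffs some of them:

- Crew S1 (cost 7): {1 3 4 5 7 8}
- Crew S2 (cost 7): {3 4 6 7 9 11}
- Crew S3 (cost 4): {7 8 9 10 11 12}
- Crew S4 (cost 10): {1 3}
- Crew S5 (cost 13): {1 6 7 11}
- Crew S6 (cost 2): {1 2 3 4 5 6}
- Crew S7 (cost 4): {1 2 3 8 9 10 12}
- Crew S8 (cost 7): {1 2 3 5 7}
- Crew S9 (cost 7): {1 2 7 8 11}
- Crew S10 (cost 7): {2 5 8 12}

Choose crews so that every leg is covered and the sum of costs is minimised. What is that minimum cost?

S3, S6 together cover every leg (S3 ∪ S6 = {1, 2, 3, 4, 5, 6, 7, 8, 9, 10, 11, 12}); total cost 4 + 2 = 6.
No covering selection has total cost below 6.

6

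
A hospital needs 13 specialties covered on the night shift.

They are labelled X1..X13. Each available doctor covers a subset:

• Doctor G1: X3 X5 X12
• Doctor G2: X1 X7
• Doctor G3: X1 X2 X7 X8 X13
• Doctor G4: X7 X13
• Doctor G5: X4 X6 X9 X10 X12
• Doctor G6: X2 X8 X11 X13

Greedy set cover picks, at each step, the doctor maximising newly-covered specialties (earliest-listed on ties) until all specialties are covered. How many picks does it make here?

4

Greedy: pick G3 (covers 5 new) → pick G5 (covers 5 new) → pick G1 (covers 2 new) → pick G6 (covers 1 new). Total picks: 4.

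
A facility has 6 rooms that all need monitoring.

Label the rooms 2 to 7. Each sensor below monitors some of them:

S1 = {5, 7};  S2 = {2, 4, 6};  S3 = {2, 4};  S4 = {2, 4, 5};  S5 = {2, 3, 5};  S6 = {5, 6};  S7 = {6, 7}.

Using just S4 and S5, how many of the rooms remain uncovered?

2

Union of S4, S5 = {2, 3, 4, 5}.
Not covered: 6, 7 — 2 rooms.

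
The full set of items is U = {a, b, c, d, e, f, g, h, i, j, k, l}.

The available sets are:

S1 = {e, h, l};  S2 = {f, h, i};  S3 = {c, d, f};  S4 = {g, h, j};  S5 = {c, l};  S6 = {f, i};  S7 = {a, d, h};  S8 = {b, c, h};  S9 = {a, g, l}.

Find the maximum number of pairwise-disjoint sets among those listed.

3

S4, S5, S6 are pairwise disjoint (S4={g,h,j}; S5={c,l}; S6={f,i}).
Every remaining set overlaps one of these, and no 4 of the listed sets are pairwise disjoint, so 3 is the maximum.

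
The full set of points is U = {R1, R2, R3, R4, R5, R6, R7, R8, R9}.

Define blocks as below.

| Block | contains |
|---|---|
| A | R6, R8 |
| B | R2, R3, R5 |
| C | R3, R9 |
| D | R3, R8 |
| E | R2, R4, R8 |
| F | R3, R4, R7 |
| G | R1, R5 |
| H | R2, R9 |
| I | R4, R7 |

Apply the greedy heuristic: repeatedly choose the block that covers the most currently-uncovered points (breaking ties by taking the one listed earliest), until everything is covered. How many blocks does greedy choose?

Greedy: pick B (covers 3 new) → pick A (covers 2 new) → pick F (covers 2 new) → pick C (covers 1 new) → pick G (covers 1 new). Total picks: 5.
(The true minimum cover uses only 4 blocks, so greedy is not optimal here.)

5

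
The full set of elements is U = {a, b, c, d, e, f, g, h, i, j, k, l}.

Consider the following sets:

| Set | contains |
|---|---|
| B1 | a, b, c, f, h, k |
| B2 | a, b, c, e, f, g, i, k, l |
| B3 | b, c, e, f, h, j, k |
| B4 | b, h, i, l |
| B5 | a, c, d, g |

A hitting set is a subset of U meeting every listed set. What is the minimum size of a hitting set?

2

Take T = {b, d}. Each listed set contains at least one of these, so T is a hitting set of size 2.
The sets B4, B5 are pairwise disjoint, so any hitting set needs a separate element for each — at least 2. Hence 2 is optimal.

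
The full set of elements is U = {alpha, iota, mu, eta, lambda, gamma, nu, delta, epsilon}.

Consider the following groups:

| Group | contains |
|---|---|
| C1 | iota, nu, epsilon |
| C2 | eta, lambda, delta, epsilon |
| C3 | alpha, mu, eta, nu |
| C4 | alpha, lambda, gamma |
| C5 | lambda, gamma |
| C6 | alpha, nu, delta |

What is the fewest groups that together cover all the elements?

Take {C1, C2, C3, C5}. Their union is {alpha, iota, mu, eta, lambda, gamma, nu, delta, epsilon}, which is all 9 elements.
No 3 of the 6 groups cover everything (all 20 combinations miss at least one element), so 4 is optimal.

4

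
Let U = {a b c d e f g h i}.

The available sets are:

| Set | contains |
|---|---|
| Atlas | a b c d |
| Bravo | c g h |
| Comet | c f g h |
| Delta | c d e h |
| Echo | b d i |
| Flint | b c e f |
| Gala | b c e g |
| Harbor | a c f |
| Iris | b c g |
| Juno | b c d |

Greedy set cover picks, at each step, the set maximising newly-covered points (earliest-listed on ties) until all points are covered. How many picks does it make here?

4

Greedy: pick Atlas (covers 4 new) → pick Comet (covers 3 new) → pick Delta (covers 1 new) → pick Echo (covers 1 new). Total picks: 4.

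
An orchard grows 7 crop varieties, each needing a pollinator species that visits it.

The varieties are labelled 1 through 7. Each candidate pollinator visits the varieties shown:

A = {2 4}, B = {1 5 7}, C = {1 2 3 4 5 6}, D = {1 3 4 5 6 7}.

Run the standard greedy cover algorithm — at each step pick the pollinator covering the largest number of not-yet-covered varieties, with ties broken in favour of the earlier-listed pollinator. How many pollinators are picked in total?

Greedy: pick C (covers 6 new) → pick B (covers 1 new). Total picks: 2.

2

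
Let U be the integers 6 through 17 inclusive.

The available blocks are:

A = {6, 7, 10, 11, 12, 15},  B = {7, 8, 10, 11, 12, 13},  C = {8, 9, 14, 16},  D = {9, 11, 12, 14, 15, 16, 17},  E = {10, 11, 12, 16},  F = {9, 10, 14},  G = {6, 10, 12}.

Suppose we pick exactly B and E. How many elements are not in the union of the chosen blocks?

5

Union of B, E = {7, 8, 10, 11, 12, 13, 16}.
Not covered: 6, 9, 14, 15, 17 — 5 elements.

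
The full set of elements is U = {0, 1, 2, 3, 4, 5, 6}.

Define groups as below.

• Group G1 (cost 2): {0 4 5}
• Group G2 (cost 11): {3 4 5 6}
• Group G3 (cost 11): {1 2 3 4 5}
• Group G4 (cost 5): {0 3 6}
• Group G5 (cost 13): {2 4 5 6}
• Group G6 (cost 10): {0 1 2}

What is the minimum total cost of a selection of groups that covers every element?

16

G3, G4 together cover every element (G3 ∪ G4 = {0, 1, 2, 3, 4, 5, 6}); total cost 11 + 5 = 16.
The greedy pick G1, G4, G6 costs 17; no covering selection beats 16.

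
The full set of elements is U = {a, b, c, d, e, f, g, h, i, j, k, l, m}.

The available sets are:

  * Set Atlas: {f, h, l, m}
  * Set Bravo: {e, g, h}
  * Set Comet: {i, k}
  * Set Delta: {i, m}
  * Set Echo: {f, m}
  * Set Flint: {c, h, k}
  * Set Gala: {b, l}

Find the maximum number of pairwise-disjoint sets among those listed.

Bravo, Comet, Echo, Gala are pairwise disjoint (Bravo={e,g,h}; Comet={i,k}; Echo={f,m}; Gala={b,l}).
Every remaining set overlaps one of these, and no 5 of the listed sets are pairwise disjoint, so 4 is the maximum.

4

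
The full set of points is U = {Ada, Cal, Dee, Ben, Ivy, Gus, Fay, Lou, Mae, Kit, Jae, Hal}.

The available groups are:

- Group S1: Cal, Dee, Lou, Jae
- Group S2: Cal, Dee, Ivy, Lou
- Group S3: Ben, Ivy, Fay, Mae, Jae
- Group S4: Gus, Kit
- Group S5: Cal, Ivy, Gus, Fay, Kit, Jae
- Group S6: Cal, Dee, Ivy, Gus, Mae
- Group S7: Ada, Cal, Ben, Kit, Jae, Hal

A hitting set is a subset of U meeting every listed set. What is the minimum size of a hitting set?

The 3 points {Dee, Ben, Kit} hit every group.
No choice of 2 points meets every group, so 3 is the minimum.

3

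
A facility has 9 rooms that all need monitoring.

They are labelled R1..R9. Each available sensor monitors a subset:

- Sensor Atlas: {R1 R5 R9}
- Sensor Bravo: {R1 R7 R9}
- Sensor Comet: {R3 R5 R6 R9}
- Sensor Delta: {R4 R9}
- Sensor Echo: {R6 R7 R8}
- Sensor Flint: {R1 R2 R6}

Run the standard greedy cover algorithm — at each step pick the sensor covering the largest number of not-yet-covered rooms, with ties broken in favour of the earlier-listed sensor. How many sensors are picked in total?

5

Greedy: pick Comet (covers 4 new) → pick Bravo (covers 2 new) → pick Delta (covers 1 new) → pick Echo (covers 1 new) → pick Flint (covers 1 new). Total picks: 5.
(The true minimum cover uses only 4 sensors, so greedy is not optimal here.)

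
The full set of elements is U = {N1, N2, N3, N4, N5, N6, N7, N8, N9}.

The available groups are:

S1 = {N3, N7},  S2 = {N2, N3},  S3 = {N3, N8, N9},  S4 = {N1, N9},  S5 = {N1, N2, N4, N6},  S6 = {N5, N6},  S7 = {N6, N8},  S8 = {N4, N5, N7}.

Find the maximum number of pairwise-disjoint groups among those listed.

4

S2, S4, S7, S8 are pairwise disjoint (S2={N2,N3}; S4={N1,N9}; S7={N6,N8}; S8={N4,N5,N7}).
Every remaining group overlaps one of these, and no 5 of the listed groups are pairwise disjoint, so 4 is the maximum.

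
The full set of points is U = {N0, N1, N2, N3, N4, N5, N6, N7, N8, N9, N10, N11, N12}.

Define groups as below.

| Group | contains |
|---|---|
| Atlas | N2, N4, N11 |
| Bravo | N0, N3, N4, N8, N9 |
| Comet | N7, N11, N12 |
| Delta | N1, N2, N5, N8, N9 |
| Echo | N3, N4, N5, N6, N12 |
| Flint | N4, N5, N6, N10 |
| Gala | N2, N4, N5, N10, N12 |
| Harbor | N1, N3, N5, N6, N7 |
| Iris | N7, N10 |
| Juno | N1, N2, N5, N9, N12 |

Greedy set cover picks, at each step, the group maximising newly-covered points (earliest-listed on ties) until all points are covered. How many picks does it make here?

Greedy: pick Bravo (covers 5 new) → pick Gala (covers 4 new) → pick Harbor (covers 3 new) → pick Atlas (covers 1 new). Total picks: 4.

4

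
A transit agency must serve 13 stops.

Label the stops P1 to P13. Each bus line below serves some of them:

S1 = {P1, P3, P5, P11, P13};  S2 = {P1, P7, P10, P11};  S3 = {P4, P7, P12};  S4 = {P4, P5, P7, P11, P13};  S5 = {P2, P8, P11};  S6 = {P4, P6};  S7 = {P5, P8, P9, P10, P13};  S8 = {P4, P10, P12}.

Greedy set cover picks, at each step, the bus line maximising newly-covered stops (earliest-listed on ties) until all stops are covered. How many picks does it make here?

5

Greedy: pick S1 (covers 5 new) → pick S3 (covers 3 new) → pick S7 (covers 3 new) → pick S5 (covers 1 new) → pick S6 (covers 1 new). Total picks: 5.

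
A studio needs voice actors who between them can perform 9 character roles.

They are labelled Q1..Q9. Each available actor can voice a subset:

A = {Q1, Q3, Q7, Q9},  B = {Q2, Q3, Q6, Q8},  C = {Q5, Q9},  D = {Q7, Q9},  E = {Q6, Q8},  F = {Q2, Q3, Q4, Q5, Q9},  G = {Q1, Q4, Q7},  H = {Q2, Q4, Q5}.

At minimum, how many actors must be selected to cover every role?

3

Take {A, E, H}. Their union is {Q1, Q2, Q3, Q4, Q5, Q6, Q7, Q8, Q9}, which is all 9 roles.
No 2 of the 8 actors cover everything (all 28 combinations miss at least one role), so 3 is optimal.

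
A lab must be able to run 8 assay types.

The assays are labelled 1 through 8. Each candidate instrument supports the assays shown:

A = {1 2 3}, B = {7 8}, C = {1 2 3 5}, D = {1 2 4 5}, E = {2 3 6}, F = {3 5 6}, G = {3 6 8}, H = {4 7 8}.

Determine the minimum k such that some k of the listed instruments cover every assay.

Take {C, F, H}. Their union is {1, 2, 3, 4, 5, 6, 7, 8}, which is all 8 assays.
No 2 of the 8 instruments cover everything (all 28 combinations miss at least one assay), so 3 is optimal.

3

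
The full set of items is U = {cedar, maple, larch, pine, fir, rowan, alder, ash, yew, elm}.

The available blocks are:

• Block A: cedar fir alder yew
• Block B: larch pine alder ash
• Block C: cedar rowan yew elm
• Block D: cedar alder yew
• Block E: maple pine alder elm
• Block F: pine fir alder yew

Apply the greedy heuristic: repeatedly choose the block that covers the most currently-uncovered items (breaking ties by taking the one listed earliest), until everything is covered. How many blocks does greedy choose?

Greedy: pick A (covers 4 new) → pick B (covers 3 new) → pick C (covers 2 new) → pick E (covers 1 new). Total picks: 4.

4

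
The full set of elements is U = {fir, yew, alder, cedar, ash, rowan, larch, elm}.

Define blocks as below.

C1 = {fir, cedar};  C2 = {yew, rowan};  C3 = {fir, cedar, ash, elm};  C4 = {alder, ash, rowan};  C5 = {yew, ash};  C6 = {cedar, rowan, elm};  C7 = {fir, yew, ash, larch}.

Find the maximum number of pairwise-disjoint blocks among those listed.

2

C1, C2 are pairwise disjoint (C1={fir,cedar}; C2={yew,rowan}).
Every remaining block overlaps one of these, and no 3 of the listed blocks are pairwise disjoint, so 2 is the maximum.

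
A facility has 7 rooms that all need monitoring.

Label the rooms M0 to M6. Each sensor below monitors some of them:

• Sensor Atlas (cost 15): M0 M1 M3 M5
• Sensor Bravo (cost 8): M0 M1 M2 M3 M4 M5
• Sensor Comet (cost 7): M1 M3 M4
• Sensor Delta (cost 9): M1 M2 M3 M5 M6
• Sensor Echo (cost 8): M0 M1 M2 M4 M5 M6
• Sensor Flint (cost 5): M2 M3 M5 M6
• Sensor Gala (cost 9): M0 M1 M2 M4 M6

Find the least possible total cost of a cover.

13

Bravo, Flint together cover every room (Bravo ∪ Flint = {M0, M1, M2, M3, M4, M5, M6}); total cost 8 + 5 = 13.
No covering selection has total cost below 13.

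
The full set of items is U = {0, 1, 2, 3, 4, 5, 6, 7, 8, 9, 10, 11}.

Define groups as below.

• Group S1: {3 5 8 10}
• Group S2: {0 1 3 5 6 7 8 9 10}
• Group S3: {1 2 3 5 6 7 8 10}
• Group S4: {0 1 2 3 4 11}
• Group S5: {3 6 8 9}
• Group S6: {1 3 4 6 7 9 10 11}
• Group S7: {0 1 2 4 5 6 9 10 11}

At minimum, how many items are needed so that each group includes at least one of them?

Take H = {3, 11}. Each listed group contains at least one of these, so H is a hitting set of size 2.
No single item lies in every group, so at least 2 are needed and 2 is optimal.

2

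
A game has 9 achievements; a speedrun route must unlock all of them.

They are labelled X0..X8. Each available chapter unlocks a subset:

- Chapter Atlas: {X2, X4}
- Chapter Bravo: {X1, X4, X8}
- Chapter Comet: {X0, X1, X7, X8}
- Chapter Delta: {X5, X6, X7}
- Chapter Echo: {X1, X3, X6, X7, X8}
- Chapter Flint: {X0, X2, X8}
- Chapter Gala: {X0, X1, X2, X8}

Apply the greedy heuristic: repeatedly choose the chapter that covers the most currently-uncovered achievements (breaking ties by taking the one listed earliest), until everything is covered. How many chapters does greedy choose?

4

Greedy: pick Echo (covers 5 new) → pick Atlas (covers 2 new) → pick Comet (covers 1 new) → pick Delta (covers 1 new). Total picks: 4.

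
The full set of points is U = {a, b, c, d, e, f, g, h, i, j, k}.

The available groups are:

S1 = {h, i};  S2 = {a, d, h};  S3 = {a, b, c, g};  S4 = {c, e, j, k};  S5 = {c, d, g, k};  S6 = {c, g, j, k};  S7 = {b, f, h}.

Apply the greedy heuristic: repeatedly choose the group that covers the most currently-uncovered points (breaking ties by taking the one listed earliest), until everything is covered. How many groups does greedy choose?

Greedy: pick S3 (covers 4 new) → pick S4 (covers 3 new) → pick S1 (covers 2 new) → pick S2 (covers 1 new) → pick S7 (covers 1 new). Total picks: 5.

5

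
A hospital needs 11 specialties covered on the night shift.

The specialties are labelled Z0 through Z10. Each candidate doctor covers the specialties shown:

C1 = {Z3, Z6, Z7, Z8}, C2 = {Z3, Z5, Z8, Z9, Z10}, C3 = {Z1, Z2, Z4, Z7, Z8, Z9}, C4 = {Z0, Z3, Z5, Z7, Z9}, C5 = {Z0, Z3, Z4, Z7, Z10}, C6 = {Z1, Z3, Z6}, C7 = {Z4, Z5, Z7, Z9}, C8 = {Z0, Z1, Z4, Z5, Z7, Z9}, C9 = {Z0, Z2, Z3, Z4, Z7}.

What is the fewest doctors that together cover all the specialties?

3

C2 and C6 and C9 together: C2 ∪ C6 ∪ C9 = {Z0, Z1, Z2, Z3, Z4, Z5, Z6, Z7, Z8, Z9, Z10} — every specialty is covered.
No 2 of the 9 doctors cover everything (all 36 combinations miss at least one specialty), so 3 is optimal.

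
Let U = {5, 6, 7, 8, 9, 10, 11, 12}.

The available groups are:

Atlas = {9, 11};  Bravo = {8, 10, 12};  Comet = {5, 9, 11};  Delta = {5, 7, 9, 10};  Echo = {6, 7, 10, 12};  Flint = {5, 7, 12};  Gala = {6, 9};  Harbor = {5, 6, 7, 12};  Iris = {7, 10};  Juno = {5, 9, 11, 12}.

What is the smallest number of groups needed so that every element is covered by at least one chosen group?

3

Bravo and Echo and Juno together: Bravo ∪ Echo ∪ Juno = {5, 6, 7, 8, 9, 10, 11, 12} — every element is covered.
Only Bravo contains 8, so Bravo is forced; the remaining 5 elements need at least 2 more groups (each remaining group adds at most 3) — so at least 3 groups are needed, and 3 is optimal.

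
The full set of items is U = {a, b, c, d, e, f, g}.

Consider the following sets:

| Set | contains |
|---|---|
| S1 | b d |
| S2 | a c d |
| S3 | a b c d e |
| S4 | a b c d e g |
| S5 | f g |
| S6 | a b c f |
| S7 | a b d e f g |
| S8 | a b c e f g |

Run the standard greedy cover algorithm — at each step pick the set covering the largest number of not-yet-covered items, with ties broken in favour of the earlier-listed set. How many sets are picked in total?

Greedy: pick S4 (covers 6 new) → pick S5 (covers 1 new). Total picks: 2.

2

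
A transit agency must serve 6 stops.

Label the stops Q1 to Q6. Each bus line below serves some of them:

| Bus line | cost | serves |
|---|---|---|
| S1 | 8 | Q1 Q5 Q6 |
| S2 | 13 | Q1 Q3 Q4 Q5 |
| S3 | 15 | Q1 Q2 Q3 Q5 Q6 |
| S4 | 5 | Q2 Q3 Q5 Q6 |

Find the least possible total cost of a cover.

18

S2, S4 together cover every stop (S2 ∪ S4 = {Q1, Q2, Q3, Q4, Q5, Q6}); total cost 13 + 5 = 18.
No covering selection has total cost below 18.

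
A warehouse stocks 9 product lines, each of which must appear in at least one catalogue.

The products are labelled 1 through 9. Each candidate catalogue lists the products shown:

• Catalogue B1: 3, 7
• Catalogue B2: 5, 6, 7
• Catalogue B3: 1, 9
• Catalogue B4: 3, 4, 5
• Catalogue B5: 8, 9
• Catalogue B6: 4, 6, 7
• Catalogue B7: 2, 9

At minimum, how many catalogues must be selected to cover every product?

B2 and B3 and B4 and B5 and B7 together: B2 ∪ B3 ∪ B4 ∪ B5 ∪ B7 = {1, 2, 3, 4, 5, 6, 7, 8, 9} — every product is covered.
No 4 of the 7 catalogues cover everything (all 35 combinations miss at least one product), so 5 is optimal.

5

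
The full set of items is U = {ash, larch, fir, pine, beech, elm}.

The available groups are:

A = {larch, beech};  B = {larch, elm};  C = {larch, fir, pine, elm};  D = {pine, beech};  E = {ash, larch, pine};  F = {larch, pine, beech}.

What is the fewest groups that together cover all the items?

C, D, and E cover everything between them: the union {ash, larch, fir, pine, beech, elm} is all of U.
Only E contains ash, so E is forced; the remaining 3 items need at least 2 more groups (each remaining group adds at most 2) — so at least 3 groups are needed, and 3 is optimal.

3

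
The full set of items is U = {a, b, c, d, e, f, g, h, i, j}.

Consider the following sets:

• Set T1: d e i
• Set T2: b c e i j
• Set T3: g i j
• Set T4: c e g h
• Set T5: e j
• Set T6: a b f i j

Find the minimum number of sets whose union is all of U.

3

Take {T1, T4, T6}. Their union is {a, b, c, d, e, f, g, h, i, j}, which is all 10 items.
Only T6 contains a, so T6 is forced; the remaining 5 items need at least 2 more sets (each remaining set adds at most 4) — so at least 3 sets are needed, and 3 is optimal.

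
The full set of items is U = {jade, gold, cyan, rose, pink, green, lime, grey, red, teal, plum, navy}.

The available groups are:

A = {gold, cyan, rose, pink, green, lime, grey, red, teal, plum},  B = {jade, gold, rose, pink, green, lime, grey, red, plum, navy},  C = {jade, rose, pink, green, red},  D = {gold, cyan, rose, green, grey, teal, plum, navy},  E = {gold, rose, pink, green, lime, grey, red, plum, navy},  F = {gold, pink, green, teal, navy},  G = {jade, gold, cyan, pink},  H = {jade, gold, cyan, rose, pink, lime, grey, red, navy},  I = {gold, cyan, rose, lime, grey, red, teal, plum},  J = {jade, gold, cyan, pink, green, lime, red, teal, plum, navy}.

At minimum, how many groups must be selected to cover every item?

A and B cover everything between them: the union {jade, gold, cyan, rose, pink, green, lime, grey, red, teal, plum, navy} is all of U.
No single group has all 12 items (the largest, A, has 10), so 2 is optimal.

2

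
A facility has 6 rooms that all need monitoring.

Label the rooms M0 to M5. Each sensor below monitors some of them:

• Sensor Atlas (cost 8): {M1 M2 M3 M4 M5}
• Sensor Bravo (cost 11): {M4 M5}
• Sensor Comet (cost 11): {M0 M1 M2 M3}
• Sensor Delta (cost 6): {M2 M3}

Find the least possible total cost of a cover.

19

Atlas, Comet together cover every room (Atlas ∪ Comet = {M0, M1, M2, M3, M4, M5}); total cost 8 + 11 = 19.
No covering selection has total cost below 19.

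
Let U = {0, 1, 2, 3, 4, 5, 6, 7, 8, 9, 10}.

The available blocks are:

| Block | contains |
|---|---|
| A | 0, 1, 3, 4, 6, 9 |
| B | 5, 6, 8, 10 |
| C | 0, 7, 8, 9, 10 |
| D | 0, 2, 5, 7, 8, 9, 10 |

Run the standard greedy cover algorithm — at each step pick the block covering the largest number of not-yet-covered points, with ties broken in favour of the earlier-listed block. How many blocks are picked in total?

Greedy: pick D (covers 7 new) → pick A (covers 4 new). Total picks: 2.

2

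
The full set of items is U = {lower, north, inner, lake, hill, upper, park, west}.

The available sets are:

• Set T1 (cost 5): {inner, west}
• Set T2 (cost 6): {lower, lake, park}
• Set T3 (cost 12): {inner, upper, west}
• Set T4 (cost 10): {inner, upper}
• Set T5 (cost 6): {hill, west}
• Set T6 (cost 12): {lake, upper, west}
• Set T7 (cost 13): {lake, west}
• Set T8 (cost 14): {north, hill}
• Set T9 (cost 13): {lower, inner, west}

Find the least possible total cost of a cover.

T2, T3, T8 together cover every item (T2 ∪ T3 ∪ T8 = {lower, north, inner, lake, hill, upper, park, west}); total cost 6 + 12 + 14 = 32.
The greedy pick T2, T1, T5, T4, T8 costs 41; no covering selection beats 32.

32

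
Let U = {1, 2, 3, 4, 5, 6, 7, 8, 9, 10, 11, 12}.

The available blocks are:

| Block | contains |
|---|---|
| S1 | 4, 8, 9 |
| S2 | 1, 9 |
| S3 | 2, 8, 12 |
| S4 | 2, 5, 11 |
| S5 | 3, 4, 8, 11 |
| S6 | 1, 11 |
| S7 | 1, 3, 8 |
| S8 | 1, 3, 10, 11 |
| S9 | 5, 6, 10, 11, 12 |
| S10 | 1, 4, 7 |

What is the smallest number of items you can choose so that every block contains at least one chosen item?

H = {1, 5, 8} meets every block (each contains at least one member of H), and |H| = 3.
No choice of 2 items meets every block, so 3 is the minimum.

3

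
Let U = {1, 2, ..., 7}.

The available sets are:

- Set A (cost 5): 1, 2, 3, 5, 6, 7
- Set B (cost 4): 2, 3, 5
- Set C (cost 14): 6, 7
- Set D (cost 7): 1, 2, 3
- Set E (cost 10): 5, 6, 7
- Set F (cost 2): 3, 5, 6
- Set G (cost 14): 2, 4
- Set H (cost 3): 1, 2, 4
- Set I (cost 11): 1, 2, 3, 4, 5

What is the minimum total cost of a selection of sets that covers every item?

A, H together cover every item (A ∪ H = {1, 2, 3, 4, 5, 6, 7}); total cost 5 + 3 = 8.
The greedy pick F, H, A costs 10; no covering selection beats 8.

8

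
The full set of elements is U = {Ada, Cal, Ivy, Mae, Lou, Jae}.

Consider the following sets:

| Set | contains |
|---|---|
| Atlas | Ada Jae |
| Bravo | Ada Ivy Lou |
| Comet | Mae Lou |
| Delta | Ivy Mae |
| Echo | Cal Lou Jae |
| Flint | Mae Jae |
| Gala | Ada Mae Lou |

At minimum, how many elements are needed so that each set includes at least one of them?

Take H = {Ada, Mae, Jae}. Each listed set contains at least one of these, so H is a hitting set of size 3.
No choice of 2 elements meets every set, so 3 is the minimum.

3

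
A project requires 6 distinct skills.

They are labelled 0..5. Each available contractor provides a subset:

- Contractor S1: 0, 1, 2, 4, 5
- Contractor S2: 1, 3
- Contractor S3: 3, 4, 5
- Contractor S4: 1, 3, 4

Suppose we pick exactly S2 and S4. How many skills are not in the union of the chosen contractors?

3

Union of S2, S4 = {1, 3, 4}.
Not covered: 0, 2, 5 — 3 skills.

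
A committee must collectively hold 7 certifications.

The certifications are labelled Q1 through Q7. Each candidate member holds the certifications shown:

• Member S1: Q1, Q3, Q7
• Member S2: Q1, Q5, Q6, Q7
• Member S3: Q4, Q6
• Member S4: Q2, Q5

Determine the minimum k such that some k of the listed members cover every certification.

Take {S1, S3, S4}. Their union is {Q1, Q2, Q3, Q4, Q5, Q6, Q7}, which is all 7 certifications.
Only S4 contains Q2, so S4 is forced; the remaining 5 certifications need at least 2 more members (each remaining member adds at most 3) — so at least 3 members are needed, and 3 is optimal.

3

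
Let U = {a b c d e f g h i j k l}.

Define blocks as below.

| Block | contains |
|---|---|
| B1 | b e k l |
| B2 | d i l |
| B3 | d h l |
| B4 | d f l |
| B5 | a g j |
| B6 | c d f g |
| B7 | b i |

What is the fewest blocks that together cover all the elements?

5

B1 and B3 and B5 and B6 and B7 together: B1 ∪ B3 ∪ B5 ∪ B6 ∪ B7 = {a, b, c, d, e, f, g, h, i, j, k, l} — every element is covered.
No 4 of the 7 blocks cover everything (all 35 combinations miss at least one element), so 5 is optimal.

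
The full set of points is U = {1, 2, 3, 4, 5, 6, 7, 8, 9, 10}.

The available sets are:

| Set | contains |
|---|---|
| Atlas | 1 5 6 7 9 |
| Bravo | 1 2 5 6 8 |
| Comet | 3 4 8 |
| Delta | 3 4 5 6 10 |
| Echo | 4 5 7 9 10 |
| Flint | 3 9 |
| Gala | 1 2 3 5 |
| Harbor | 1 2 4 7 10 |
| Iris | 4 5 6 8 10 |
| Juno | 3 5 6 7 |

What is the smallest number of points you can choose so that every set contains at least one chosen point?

3

Take H = {2, 3, 5}. Each listed set contains at least one of these, so H is a hitting set of size 3.
No choice of 2 points meets every set, so 3 is the minimum.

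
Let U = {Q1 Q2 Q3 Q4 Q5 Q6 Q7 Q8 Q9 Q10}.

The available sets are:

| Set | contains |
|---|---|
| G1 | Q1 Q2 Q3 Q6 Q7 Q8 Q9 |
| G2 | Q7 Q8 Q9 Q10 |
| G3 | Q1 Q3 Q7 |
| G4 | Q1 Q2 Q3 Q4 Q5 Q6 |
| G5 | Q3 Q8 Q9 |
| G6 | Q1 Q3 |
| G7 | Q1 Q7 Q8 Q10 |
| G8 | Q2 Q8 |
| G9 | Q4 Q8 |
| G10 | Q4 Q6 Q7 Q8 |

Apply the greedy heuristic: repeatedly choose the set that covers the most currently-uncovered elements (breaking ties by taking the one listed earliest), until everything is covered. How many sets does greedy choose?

3

Greedy: pick G1 (covers 7 new) → pick G4 (covers 2 new) → pick G2 (covers 1 new). Total picks: 3.
(The true minimum cover uses only 2 sets, so greedy is not optimal here.)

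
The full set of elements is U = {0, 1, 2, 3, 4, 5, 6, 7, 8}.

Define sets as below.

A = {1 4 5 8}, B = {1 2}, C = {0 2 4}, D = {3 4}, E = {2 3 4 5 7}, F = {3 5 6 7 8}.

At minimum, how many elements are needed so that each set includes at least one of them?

Take H = {0, 1, 3}. Each listed set contains at least one of these, so H is a hitting set of size 3.
No choice of 2 elements meets every set, so 3 is the minimum.

3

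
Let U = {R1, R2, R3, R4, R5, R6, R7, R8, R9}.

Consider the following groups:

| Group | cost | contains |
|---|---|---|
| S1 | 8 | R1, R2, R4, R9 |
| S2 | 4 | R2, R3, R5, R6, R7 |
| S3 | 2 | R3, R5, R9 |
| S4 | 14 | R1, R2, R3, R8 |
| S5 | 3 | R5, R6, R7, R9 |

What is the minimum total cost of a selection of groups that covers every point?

S1, S4, S5 together cover every point (S1 ∪ S4 ∪ S5 = {R1, R2, R3, R4, R5, R6, R7, R8, R9}); total cost 8 + 14 + 3 = 25.
The greedy pick S3, S2, S1, S4 costs 28; no covering selection beats 25.

25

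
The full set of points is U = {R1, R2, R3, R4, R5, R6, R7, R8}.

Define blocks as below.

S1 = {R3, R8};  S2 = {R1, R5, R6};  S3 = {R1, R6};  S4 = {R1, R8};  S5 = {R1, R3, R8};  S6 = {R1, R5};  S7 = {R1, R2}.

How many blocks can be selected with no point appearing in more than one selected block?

S1, S6 are pairwise disjoint (S1={R3,R8}; S6={R1,R5}).
Every remaining block overlaps one of these, and no 3 of the listed blocks are pairwise disjoint, so 2 is the maximum.

2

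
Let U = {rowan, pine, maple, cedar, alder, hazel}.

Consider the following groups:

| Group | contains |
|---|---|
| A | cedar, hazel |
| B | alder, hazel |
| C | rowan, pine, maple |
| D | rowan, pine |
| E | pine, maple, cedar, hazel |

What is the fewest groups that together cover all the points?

A and B and C together: A ∪ B ∪ C = {rowan, pine, maple, cedar, alder, hazel} — every point is covered.
Only B contains alder, so B is forced; the remaining 4 points need at least 2 more groups (each remaining group adds at most 3) — so at least 3 groups are needed, and 3 is optimal.

3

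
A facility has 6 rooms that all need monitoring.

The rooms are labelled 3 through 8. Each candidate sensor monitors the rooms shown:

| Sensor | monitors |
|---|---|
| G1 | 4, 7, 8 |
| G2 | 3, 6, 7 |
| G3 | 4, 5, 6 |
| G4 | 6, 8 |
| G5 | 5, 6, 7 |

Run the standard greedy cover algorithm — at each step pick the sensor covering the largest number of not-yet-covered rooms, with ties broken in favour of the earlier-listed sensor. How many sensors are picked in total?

Greedy: pick G1 (covers 3 new) → pick G2 (covers 2 new) → pick G3 (covers 1 new). Total picks: 3.

3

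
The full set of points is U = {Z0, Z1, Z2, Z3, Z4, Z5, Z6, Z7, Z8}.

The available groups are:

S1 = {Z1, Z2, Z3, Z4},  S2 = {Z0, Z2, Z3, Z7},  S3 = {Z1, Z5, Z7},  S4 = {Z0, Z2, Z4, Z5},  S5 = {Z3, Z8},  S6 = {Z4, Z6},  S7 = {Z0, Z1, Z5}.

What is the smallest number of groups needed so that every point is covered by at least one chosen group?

4

S2 and S5 and S6 and S7 together: S2 ∪ S5 ∪ S6 ∪ S7 = {Z0, Z1, Z2, Z3, Z4, Z5, Z6, Z7, Z8} — every point is covered.
No 3 of the 7 groups cover everything (all 35 combinations miss at least one point), so 4 is optimal.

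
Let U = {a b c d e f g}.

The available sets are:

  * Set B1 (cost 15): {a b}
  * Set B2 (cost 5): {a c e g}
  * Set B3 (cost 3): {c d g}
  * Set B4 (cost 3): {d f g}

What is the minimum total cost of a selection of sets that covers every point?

B1, B2, B4 together cover every point (B1 ∪ B2 ∪ B4 = {a, b, c, d, e, f, g}); total cost 15 + 5 + 3 = 23.
The greedy pick B3, B2, B4, B1 costs 26; no covering selection beats 23.

23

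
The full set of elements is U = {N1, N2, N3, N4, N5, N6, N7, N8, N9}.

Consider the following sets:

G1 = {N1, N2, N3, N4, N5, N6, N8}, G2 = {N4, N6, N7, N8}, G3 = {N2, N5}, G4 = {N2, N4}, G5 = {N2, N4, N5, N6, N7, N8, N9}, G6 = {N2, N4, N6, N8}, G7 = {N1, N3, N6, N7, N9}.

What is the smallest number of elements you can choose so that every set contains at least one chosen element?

Take H = {N2, N6}. Each listed set contains at least one of these, so H is a hitting set of size 2.
The sets G4, G7 are pairwise disjoint, so any hitting set needs a separate element for each — at least 2. Hence 2 is optimal.

2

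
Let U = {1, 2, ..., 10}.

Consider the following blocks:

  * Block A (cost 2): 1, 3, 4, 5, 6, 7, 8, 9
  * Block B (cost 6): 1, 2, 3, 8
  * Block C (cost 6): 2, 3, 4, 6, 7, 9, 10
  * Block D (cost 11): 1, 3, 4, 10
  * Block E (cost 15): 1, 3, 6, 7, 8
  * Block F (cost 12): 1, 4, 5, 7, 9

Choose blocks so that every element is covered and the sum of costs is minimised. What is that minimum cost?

A, C together cover every element (A ∪ C = {1, 2, 3, 4, 5, 6, 7, 8, 9, 10}); total cost 2 + 6 = 8.
No covering selection has total cost below 8.

8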